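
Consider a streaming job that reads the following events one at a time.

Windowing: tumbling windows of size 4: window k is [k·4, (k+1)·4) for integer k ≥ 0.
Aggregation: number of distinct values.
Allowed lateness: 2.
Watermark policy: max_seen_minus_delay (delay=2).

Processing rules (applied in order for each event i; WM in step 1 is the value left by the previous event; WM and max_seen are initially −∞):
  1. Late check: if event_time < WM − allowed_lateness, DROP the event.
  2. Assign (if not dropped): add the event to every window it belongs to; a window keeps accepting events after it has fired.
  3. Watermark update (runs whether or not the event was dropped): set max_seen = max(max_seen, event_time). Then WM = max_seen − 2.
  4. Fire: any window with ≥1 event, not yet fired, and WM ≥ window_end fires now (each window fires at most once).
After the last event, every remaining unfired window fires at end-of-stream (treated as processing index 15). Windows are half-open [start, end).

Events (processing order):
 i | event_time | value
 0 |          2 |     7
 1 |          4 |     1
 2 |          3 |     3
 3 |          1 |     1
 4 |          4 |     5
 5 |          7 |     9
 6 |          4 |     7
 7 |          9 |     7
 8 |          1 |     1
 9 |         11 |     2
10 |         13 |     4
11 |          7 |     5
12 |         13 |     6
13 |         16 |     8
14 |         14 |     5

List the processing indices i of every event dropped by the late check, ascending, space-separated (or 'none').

i=0 t=2 v=7: → [0,4); WM=0
i=1 t=4 v=1: → [4,8); WM=2
i=2 t=3 v=3: → [0,4); WM=2
i=3 t=1 v=1: → [0,4); WM=2
i=4 t=4 v=5: → [4,8); WM=2
i=5 t=7 v=9: → [4,8); WM=5; [0,4) fires=3
i=6 t=4 v=7: → [4,8); WM=5
i=7 t=9 v=7: → [8,12); WM=7
i=8 t=1 v=1: DROP (t<7-2); WM=7
i=9 t=11 v=2: → [8,12); WM=9; [4,8) fires=4
i=10 t=13 v=4: → [12,16); WM=11
i=11 t=7 v=5: DROP (t<11-2); WM=11
i=12 t=13 v=6: → [12,16); WM=11
i=13 t=16 v=8: → [16,20); WM=14; [8,12) fires=2
i=14 t=14 v=5: → [12,16); WM=14

8 11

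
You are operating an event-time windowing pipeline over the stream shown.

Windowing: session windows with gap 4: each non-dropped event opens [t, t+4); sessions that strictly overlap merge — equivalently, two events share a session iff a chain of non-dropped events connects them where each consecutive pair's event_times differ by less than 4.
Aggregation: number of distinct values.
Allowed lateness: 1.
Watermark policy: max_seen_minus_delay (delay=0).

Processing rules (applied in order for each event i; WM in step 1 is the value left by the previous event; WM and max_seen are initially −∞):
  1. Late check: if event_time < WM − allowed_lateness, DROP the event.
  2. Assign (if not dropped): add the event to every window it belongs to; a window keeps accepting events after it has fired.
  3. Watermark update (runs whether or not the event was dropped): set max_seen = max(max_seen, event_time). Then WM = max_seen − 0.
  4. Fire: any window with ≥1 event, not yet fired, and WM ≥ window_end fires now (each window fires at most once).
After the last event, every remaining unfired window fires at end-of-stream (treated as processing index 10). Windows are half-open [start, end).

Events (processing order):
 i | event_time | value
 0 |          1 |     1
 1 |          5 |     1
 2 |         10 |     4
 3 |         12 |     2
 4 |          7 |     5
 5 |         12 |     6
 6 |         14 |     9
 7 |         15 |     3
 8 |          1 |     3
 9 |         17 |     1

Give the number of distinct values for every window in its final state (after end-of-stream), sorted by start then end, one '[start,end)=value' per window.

i=0 t=1 v=1: → [1,5); WM=1
i=1 t=5 v=1: → [5,9); WM=5
i=2 t=10 v=4: → [10,14); WM=10
i=3 t=12 v=2: → [10,16); WM=12
i=4 t=7 v=5: DROP (t<12-1); WM=12
i=5 t=12 v=6: → [10,16); WM=12
i=6 t=14 v=9: → [10,18); WM=14
i=7 t=15 v=3: → [10,19); WM=15
i=8 t=1 v=3: DROP (t<15-1); WM=15
i=9 t=17 v=1: → [10,21); WM=17

[1,5)=1 [5,9)=1 [10,21)=6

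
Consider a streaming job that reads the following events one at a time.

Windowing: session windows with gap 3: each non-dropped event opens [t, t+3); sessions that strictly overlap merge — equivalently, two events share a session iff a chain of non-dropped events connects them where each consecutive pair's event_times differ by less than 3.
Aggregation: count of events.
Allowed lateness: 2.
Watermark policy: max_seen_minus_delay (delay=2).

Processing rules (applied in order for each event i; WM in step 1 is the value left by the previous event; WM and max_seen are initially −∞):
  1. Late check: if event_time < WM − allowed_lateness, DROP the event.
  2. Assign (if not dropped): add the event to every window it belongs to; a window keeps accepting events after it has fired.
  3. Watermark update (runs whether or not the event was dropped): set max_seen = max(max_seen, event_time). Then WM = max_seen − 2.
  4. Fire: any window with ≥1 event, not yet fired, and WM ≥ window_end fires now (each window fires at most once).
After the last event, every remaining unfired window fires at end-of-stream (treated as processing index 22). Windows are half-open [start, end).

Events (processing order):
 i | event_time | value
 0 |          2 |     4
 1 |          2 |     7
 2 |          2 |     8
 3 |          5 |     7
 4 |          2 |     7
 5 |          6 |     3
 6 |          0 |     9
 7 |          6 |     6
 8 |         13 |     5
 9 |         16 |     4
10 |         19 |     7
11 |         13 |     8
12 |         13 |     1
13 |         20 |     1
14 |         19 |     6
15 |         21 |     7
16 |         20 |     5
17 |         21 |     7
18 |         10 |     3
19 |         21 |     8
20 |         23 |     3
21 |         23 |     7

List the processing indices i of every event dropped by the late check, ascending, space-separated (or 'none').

6 11 12 18

i=0 t=2 v=4: → [2,5); WM=0
i=1 t=2 v=7: → [2,5); WM=0
i=2 t=2 v=8: → [2,5); WM=0
i=3 t=5 v=7: → [5,8); WM=3
i=4 t=2 v=7: → [2,5); WM=3
i=5 t=6 v=3: → [5,9); WM=4
i=6 t=0 v=9: DROP (t<4-2); WM=4
i=7 t=6 v=6: → [5,9); WM=4
i=8 t=13 v=5: → [13,16); WM=11
i=9 t=16 v=4: → [16,19); WM=14
i=10 t=19 v=7: → [19,22); WM=17
i=11 t=13 v=8: DROP (t<17-2); WM=17
i=12 t=13 v=1: DROP (t<17-2); WM=17
i=13 t=20 v=1: → [19,23); WM=18
i=14 t=19 v=6: → [19,23); WM=18
i=15 t=21 v=7: → [19,24); WM=19
i=16 t=20 v=5: → [19,24); WM=19
i=17 t=21 v=7: → [19,24); WM=19
i=18 t=10 v=3: DROP (t<19-2); WM=19
i=19 t=21 v=8: → [19,24); WM=19
i=20 t=23 v=3: → [19,26); WM=21
i=21 t=23 v=7: → [19,26); WM=21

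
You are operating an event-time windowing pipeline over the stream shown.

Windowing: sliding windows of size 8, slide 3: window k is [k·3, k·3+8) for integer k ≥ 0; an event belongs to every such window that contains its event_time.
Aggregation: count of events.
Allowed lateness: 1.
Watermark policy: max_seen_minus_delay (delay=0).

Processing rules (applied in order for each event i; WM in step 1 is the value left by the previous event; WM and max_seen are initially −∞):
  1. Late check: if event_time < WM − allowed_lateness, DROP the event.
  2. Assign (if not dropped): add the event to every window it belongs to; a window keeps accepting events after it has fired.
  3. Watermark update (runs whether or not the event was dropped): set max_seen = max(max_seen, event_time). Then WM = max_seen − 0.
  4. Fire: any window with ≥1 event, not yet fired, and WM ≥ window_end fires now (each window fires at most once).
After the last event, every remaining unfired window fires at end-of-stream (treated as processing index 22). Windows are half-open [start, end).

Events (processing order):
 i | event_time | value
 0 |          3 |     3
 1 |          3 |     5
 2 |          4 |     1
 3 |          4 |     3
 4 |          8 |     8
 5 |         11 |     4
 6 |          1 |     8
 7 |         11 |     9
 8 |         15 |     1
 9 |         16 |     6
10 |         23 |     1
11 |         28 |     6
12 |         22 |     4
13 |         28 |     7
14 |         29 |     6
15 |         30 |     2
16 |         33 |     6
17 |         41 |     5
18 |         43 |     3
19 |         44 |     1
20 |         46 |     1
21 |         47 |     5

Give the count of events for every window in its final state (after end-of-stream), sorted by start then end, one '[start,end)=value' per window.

[0,8)=4 [3,11)=5 [6,14)=3 [9,17)=4 [12,20)=2 [15,23)=2 [18,26)=1 [21,29)=3 [24,32)=4 [27,35)=5 [30,38)=2 [33,41)=1 [36,44)=2 [39,47)=4 [42,50)=4 [45,53)=2

i=0 t=3 v=3: → [3,11),[0,8); WM=3
i=1 t=3 v=5: → [3,11),[0,8); WM=3
i=2 t=4 v=1: → [3,11),[0,8); WM=4
i=3 t=4 v=3: → [3,11),[0,8); WM=4
i=4 t=8 v=8: → [6,14),[3,11); WM=8; [0,8) fires=4
i=5 t=11 v=4: → [9,17),[6,14); WM=11; [3,11) fires=5
i=6 t=1 v=8: DROP (t<11-1); WM=11
i=7 t=11 v=9: → [9,17),[6,14); WM=11
i=8 t=15 v=1: → [15,23),[12,20),[9,17); WM=15; [6,14) fires=3
i=9 t=16 v=6: → [15,23),[12,20),[9,17); WM=16
i=10 t=23 v=1: → [21,29),[18,26); WM=23; [9,17) fires=4 [12,20) fires=2 [15,23) fires=2
i=11 t=28 v=6: → [27,35),[24,32),[21,29); WM=28; [18,26) fires=1
i=12 t=22 v=4: DROP (t<28-1); WM=28
i=13 t=28 v=7: → [27,35),[24,32),[21,29); WM=28
i=14 t=29 v=6: → [27,35),[24,32); WM=29; [21,29) fires=3
i=15 t=30 v=2: → [30,38),[27,35),[24,32); WM=30
i=16 t=33 v=6: → [33,41),[30,38),[27,35); WM=33; [24,32) fires=4
i=17 t=41 v=5: → [39,47),[36,44); WM=41; [27,35) fires=5 [30,38) fires=2 [33,41) fires=1
i=18 t=43 v=3: → [42,50),[39,47),[36,44); WM=43
i=19 t=44 v=1: → [42,50),[39,47); WM=44; [36,44) fires=2
i=20 t=46 v=1: → [45,53),[42,50),[39,47); WM=46
i=21 t=47 v=5: → [45,53),[42,50); WM=47; [39,47) fires=4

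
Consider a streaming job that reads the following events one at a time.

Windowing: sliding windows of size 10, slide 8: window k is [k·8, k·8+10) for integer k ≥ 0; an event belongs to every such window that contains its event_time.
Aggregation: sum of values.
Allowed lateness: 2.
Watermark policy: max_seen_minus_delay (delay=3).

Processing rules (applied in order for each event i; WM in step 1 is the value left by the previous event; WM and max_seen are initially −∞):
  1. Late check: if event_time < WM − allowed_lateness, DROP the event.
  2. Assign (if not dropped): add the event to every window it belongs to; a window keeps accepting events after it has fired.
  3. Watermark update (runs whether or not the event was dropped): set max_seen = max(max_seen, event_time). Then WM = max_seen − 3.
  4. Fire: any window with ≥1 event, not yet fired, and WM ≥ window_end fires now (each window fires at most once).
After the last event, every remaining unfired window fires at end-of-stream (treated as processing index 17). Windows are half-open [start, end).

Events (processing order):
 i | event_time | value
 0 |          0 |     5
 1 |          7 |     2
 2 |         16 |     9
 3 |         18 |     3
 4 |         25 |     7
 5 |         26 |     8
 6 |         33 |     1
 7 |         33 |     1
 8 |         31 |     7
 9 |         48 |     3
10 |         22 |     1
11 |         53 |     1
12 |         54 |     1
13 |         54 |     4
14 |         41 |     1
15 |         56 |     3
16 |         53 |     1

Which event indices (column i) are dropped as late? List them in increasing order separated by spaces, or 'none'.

i=0 t=0 v=5: → [0,10); WM=-3
i=1 t=7 v=2: → [0,10); WM=4
i=2 t=16 v=9: → [16,26),[8,18); WM=13; [0,10) fires=7
i=3 t=18 v=3: → [16,26); WM=15
i=4 t=25 v=7: → [24,34),[16,26); WM=22; [8,18) fires=9
i=5 t=26 v=8: → [24,34); WM=23
i=6 t=33 v=1: → [32,42),[24,34); WM=30; [16,26) fires=19
i=7 t=33 v=1: → [32,42),[24,34); WM=30
i=8 t=31 v=7: → [24,34); WM=30
i=9 t=48 v=3: → [48,58),[40,50); WM=45; [24,34) fires=24 [32,42) fires=2
i=10 t=22 v=1: DROP (t<45-2); WM=45
i=11 t=53 v=1: → [48,58); WM=50; [40,50) fires=3
i=12 t=54 v=1: → [48,58); WM=51
i=13 t=54 v=4: → [48,58); WM=51
i=14 t=41 v=1: DROP (t<51-2); WM=51
i=15 t=56 v=3: → [56,66),[48,58); WM=53
i=16 t=53 v=1: → [48,58); WM=53

10 14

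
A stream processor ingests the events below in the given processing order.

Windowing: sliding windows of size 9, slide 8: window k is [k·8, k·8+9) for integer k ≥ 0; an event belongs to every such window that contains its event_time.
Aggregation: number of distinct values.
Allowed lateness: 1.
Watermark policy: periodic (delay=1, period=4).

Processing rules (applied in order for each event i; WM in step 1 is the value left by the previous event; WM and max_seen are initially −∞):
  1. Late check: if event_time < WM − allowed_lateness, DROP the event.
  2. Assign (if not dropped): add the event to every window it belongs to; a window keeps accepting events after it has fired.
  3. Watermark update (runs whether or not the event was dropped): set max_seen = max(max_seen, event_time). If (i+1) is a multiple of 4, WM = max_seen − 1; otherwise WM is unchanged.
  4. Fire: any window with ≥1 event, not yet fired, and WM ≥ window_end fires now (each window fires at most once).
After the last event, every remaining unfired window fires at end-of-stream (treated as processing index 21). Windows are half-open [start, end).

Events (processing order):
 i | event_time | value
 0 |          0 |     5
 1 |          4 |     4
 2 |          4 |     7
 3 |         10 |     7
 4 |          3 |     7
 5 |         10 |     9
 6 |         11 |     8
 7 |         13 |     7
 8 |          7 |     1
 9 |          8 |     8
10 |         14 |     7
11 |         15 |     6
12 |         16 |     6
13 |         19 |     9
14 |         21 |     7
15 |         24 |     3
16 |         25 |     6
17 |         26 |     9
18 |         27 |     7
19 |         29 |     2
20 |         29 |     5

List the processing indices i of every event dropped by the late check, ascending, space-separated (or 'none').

i=0 t=0 v=5: → [0,9); WM=−∞
i=1 t=4 v=4: → [0,9); WM=−∞
i=2 t=4 v=7: → [0,9); WM=−∞
i=3 t=10 v=7: → [8,17); WM=9; [0,9) fires=3
i=4 t=3 v=7: DROP (t<9-1); WM=9
i=5 t=10 v=9: → [8,17); WM=9
i=6 t=11 v=8: → [8,17); WM=9
i=7 t=13 v=7: → [8,17); WM=12
i=8 t=7 v=1: DROP (t<12-1); WM=12
i=9 t=8 v=8: DROP (t<12-1); WM=12
i=10 t=14 v=7: → [8,17); WM=12
i=11 t=15 v=6: → [8,17); WM=14
i=12 t=16 v=6: → [16,25),[8,17); WM=14
i=13 t=19 v=9: → [16,25); WM=14
i=14 t=21 v=7: → [16,25); WM=14
i=15 t=24 v=3: → [24,33),[16,25); WM=23; [8,17) fires=4
i=16 t=25 v=6: → [24,33); WM=23
i=17 t=26 v=9: → [24,33); WM=23
i=18 t=27 v=7: → [24,33); WM=23
i=19 t=29 v=2: → [24,33); WM=28; [16,25) fires=4
i=20 t=29 v=5: → [24,33); WM=28

4 8 9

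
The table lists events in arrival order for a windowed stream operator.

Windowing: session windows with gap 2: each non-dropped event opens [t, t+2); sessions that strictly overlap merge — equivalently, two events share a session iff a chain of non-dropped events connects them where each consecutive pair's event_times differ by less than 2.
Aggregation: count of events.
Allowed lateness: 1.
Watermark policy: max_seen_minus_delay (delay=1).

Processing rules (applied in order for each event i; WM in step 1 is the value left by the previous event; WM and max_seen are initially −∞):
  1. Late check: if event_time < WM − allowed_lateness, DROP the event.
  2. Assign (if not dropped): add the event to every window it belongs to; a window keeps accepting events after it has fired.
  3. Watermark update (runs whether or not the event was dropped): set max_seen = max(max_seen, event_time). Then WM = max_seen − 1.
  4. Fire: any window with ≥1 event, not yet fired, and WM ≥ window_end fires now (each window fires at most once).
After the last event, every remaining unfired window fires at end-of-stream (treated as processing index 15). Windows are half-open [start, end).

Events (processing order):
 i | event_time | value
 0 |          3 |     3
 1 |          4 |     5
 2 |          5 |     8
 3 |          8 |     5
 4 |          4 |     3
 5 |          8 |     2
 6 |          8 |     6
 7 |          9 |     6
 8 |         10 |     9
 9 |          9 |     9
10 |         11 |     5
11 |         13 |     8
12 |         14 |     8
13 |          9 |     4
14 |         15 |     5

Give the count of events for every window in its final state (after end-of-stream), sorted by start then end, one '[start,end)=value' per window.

i=0 t=3 v=3: → [3,5); WM=2
i=1 t=4 v=5: → [3,6); WM=3
i=2 t=5 v=8: → [3,7); WM=4
i=3 t=8 v=5: → [8,10); WM=7
i=4 t=4 v=3: DROP (t<7-1); WM=7
i=5 t=8 v=2: → [8,10); WM=7
i=6 t=8 v=6: → [8,10); WM=7
i=7 t=9 v=6: → [8,11); WM=8
i=8 t=10 v=9: → [8,12); WM=9
i=9 t=9 v=9: → [8,12); WM=9
i=10 t=11 v=5: → [8,13); WM=10
i=11 t=13 v=8: → [13,15); WM=12
i=12 t=14 v=8: → [13,16); WM=13
i=13 t=9 v=4: DROP (t<13-1); WM=13
i=14 t=15 v=5: → [13,17); WM=14

[3,7)=3 [8,13)=7 [13,17)=3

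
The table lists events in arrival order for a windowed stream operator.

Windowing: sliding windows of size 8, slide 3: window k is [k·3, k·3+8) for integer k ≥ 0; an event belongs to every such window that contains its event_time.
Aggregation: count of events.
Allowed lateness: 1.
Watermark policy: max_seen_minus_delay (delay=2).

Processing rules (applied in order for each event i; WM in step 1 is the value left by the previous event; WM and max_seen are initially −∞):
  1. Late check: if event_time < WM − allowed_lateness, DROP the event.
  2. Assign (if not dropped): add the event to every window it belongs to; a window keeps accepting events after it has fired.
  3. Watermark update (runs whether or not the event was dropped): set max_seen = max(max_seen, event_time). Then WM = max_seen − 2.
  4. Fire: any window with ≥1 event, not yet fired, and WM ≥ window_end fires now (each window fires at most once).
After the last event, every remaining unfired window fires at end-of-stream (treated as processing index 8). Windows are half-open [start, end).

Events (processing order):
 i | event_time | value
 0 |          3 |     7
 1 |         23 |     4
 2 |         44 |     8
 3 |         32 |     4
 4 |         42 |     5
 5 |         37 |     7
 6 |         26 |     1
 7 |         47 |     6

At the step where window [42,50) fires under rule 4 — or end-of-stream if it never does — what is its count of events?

i=0 t=3 v=7: → [3,11),[0,8); WM=1
i=1 t=23 v=4: → [21,29),[18,26); WM=21; [0,8) fires=1 [3,11) fires=1
i=2 t=44 v=8: → [42,50),[39,47); WM=42; [18,26) fires=1 [21,29) fires=1
i=3 t=32 v=4: DROP (t<42-1); WM=42
i=4 t=42 v=5: → [42,50),[39,47),[36,44); WM=42
i=5 t=37 v=7: DROP (t<42-1); WM=42
i=6 t=26 v=1: DROP (t<42-1); WM=42
i=7 t=47 v=6: → [45,53),[42,50); WM=45; [36,44) fires=1

3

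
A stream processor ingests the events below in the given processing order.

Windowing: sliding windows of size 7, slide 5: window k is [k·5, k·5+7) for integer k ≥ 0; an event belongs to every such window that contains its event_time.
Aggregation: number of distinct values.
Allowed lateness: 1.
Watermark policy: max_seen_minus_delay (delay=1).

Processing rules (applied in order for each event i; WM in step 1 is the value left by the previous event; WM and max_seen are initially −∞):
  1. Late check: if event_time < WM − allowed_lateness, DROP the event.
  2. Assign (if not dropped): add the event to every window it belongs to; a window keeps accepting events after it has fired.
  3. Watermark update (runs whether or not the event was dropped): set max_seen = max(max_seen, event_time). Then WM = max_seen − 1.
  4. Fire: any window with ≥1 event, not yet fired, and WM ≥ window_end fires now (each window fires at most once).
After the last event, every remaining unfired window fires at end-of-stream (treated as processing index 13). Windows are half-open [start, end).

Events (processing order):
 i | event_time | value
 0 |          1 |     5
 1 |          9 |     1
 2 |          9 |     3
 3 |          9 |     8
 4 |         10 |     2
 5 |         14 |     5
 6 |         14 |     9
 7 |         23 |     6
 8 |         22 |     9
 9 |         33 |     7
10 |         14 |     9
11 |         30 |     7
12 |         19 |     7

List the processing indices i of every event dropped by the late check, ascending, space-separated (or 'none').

10 11 12

i=0 t=1 v=5: → [0,7); WM=0
i=1 t=9 v=1: → [5,12); WM=8; [0,7) fires=1
i=2 t=9 v=3: → [5,12); WM=8
i=3 t=9 v=8: → [5,12); WM=8
i=4 t=10 v=2: → [10,17),[5,12); WM=9
i=5 t=14 v=5: → [10,17); WM=13; [5,12) fires=4
i=6 t=14 v=9: → [10,17); WM=13
i=7 t=23 v=6: → [20,27); WM=22; [10,17) fires=3
i=8 t=22 v=9: → [20,27); WM=22
i=9 t=33 v=7: → [30,37); WM=32; [20,27) fires=2
i=10 t=14 v=9: DROP (t<32-1); WM=32
i=11 t=30 v=7: DROP (t<32-1); WM=32
i=12 t=19 v=7: DROP (t<32-1); WM=32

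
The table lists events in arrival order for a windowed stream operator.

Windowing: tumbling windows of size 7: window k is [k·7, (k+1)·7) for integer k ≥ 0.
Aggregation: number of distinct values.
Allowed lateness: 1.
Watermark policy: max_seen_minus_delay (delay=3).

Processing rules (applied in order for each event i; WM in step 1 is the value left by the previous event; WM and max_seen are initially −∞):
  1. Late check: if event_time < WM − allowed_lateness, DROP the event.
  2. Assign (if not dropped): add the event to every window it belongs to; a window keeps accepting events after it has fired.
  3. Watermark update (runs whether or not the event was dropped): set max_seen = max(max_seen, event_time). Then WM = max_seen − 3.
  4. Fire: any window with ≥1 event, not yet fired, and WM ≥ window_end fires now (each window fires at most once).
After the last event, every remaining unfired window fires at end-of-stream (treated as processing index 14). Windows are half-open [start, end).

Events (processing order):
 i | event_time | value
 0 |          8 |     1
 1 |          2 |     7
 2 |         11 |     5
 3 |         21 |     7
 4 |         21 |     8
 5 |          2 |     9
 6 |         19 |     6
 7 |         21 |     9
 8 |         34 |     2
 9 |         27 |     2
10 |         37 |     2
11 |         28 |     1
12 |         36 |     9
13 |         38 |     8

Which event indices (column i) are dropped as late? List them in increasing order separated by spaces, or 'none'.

1 5 9 11

i=0 t=8 v=1: → [7,14); WM=5
i=1 t=2 v=7: DROP (t<5-1); WM=5
i=2 t=11 v=5: → [7,14); WM=8
i=3 t=21 v=7: → [21,28); WM=18; [7,14) fires=2
i=4 t=21 v=8: → [21,28); WM=18
i=5 t=2 v=9: DROP (t<18-1); WM=18
i=6 t=19 v=6: → [14,21); WM=18
i=7 t=21 v=9: → [21,28); WM=18
i=8 t=34 v=2: → [28,35); WM=31; [14,21) fires=1 [21,28) fires=3
i=9 t=27 v=2: DROP (t<31-1); WM=31
i=10 t=37 v=2: → [35,42); WM=34
i=11 t=28 v=1: DROP (t<34-1); WM=34
i=12 t=36 v=9: → [35,42); WM=34
i=13 t=38 v=8: → [35,42); WM=35; [28,35) fires=1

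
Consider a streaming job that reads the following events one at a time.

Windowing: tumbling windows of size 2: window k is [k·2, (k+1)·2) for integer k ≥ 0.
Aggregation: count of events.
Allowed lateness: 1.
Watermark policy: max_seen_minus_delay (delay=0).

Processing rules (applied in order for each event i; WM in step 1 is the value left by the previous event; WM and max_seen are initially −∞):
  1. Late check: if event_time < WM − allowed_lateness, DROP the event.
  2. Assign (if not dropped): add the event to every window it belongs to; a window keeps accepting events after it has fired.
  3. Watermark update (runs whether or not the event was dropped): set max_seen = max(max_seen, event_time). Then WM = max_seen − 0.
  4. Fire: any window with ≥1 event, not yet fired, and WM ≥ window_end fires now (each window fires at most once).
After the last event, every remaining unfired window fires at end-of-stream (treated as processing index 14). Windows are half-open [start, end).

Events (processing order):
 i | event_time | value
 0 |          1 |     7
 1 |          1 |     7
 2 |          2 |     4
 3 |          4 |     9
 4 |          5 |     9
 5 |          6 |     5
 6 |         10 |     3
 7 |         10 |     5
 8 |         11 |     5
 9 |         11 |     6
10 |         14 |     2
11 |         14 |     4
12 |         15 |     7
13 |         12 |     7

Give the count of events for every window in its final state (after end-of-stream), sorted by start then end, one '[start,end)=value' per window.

[0,2)=2 [2,4)=1 [4,6)=2 [6,8)=1 [10,12)=4 [14,16)=3

i=0 t=1 v=7: → [0,2); WM=1
i=1 t=1 v=7: → [0,2); WM=1
i=2 t=2 v=4: → [2,4); WM=2; [0,2) fires=2
i=3 t=4 v=9: → [4,6); WM=4; [2,4) fires=1
i=4 t=5 v=9: → [4,6); WM=5
i=5 t=6 v=5: → [6,8); WM=6; [4,6) fires=2
i=6 t=10 v=3: → [10,12); WM=10; [6,8) fires=1
i=7 t=10 v=5: → [10,12); WM=10
i=8 t=11 v=5: → [10,12); WM=11
i=9 t=11 v=6: → [10,12); WM=11
i=10 t=14 v=2: → [14,16); WM=14; [10,12) fires=4
i=11 t=14 v=4: → [14,16); WM=14
i=12 t=15 v=7: → [14,16); WM=15
i=13 t=12 v=7: DROP (t<15-1); WM=15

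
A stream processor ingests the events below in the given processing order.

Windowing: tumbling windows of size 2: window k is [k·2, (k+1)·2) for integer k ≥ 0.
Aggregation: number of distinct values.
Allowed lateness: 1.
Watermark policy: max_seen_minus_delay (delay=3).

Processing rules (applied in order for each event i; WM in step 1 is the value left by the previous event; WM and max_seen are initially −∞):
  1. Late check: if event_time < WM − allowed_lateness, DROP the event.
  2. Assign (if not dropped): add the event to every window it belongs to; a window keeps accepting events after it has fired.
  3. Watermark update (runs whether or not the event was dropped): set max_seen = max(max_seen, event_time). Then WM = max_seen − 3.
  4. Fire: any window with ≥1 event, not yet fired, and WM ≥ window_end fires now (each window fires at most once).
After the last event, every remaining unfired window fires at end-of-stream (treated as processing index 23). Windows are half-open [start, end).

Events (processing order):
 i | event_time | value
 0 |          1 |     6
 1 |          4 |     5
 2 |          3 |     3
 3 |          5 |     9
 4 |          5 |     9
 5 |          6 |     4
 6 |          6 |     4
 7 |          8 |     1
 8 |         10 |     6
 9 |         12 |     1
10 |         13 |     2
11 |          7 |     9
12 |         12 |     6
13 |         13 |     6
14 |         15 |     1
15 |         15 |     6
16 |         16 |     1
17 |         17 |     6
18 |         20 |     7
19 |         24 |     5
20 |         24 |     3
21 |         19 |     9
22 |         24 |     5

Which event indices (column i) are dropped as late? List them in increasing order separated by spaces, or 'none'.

i=0 t=1 v=6: → [0,2); WM=-2
i=1 t=4 v=5: → [4,6); WM=1
i=2 t=3 v=3: → [2,4); WM=1
i=3 t=5 v=9: → [4,6); WM=2; [0,2) fires=1
i=4 t=5 v=9: → [4,6); WM=2
i=5 t=6 v=4: → [6,8); WM=3
i=6 t=6 v=4: → [6,8); WM=3
i=7 t=8 v=1: → [8,10); WM=5; [2,4) fires=1
i=8 t=10 v=6: → [10,12); WM=7; [4,6) fires=2
i=9 t=12 v=1: → [12,14); WM=9; [6,8) fires=1
i=10 t=13 v=2: → [12,14); WM=10; [8,10) fires=1
i=11 t=7 v=9: DROP (t<10-1); WM=10
i=12 t=12 v=6: → [12,14); WM=10
i=13 t=13 v=6: → [12,14); WM=10
i=14 t=15 v=1: → [14,16); WM=12; [10,12) fires=1
i=15 t=15 v=6: → [14,16); WM=12
i=16 t=16 v=1: → [16,18); WM=13
i=17 t=17 v=6: → [16,18); WM=14; [12,14) fires=3
i=18 t=20 v=7: → [20,22); WM=17; [14,16) fires=2
i=19 t=24 v=5: → [24,26); WM=21; [16,18) fires=2
i=20 t=24 v=3: → [24,26); WM=21
i=21 t=19 v=9: DROP (t<21-1); WM=21
i=22 t=24 v=5: → [24,26); WM=21

11 21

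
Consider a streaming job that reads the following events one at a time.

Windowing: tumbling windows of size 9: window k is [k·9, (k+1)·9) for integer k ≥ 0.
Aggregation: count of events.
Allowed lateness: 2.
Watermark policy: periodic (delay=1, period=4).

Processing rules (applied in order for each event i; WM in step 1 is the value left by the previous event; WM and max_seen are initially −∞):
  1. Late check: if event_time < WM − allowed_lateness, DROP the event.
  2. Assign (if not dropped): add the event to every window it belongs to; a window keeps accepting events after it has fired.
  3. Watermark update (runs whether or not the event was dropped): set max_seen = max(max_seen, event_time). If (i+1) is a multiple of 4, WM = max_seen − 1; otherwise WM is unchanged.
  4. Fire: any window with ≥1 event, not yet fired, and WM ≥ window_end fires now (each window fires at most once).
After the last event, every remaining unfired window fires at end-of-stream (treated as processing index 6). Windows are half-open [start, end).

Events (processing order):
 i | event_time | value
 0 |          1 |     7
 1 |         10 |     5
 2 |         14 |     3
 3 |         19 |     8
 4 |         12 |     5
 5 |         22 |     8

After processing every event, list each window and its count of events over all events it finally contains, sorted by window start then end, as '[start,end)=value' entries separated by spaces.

i=0 t=1 v=7: → [0,9); WM=−∞
i=1 t=10 v=5: → [9,18); WM=−∞
i=2 t=14 v=3: → [9,18); WM=−∞
i=3 t=19 v=8: → [18,27); WM=18; [0,9) fires=1 [9,18) fires=2
i=4 t=12 v=5: DROP (t<18-2); WM=18
i=5 t=22 v=8: → [18,27); WM=18

[0,9)=1 [9,18)=2 [18,27)=2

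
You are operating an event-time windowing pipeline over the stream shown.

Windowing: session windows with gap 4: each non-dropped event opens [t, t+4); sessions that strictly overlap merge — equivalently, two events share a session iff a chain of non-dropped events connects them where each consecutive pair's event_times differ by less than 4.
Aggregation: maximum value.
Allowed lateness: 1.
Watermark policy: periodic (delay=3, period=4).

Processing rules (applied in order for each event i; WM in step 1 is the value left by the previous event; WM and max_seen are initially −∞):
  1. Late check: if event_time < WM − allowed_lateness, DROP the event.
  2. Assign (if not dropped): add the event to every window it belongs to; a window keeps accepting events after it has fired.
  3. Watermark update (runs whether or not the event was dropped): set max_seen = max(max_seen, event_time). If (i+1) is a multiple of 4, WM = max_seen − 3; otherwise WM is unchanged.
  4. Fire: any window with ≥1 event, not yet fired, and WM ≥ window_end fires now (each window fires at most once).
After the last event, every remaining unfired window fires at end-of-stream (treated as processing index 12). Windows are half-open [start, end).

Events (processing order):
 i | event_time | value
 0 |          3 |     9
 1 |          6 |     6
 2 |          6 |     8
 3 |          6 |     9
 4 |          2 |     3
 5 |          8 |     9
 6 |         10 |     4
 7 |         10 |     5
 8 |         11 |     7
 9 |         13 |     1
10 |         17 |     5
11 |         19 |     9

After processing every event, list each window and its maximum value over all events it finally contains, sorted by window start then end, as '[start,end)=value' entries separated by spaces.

[2,17)=9 [17,23)=9

i=0 t=3 v=9: → [3,7); WM=−∞
i=1 t=6 v=6: → [3,10); WM=−∞
i=2 t=6 v=8: → [3,10); WM=−∞
i=3 t=6 v=9: → [3,10); WM=3
i=4 t=2 v=3: → [2,10); WM=3
i=5 t=8 v=9: → [2,12); WM=3
i=6 t=10 v=4: → [2,14); WM=3
i=7 t=10 v=5: → [2,14); WM=7
i=8 t=11 v=7: → [2,15); WM=7
i=9 t=13 v=1: → [2,17); WM=7
i=10 t=17 v=5: → [17,21); WM=7
i=11 t=19 v=9: → [17,23); WM=16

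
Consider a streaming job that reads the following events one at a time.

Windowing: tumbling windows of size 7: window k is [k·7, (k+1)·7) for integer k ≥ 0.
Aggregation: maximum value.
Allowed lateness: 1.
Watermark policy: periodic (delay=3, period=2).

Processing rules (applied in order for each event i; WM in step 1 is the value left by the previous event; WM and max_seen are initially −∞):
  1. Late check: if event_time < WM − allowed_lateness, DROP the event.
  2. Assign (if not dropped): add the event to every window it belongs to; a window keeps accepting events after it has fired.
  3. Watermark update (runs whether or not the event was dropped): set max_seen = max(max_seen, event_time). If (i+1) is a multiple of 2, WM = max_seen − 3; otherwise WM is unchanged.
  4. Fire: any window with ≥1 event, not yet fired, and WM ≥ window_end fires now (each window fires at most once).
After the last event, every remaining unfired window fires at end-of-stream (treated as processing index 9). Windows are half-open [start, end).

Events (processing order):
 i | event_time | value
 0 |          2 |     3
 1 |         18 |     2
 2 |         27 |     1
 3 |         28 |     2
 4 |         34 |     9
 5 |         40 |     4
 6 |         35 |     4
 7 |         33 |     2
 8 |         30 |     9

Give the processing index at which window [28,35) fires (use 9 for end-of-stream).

i=0 t=2 v=3: → [0,7); WM=−∞
i=1 t=18 v=2: → [14,21); WM=15; [0,7) fires=3
i=2 t=27 v=1: → [21,28); WM=15
i=3 t=28 v=2: → [28,35); WM=25; [14,21) fires=2
i=4 t=34 v=9: → [28,35); WM=25
i=5 t=40 v=4: → [35,42); WM=37; [21,28) fires=1 [28,35) fires=9
i=6 t=35 v=4: DROP (t<37-1); WM=37
i=7 t=33 v=2: DROP (t<37-1); WM=37
i=8 t=30 v=9: DROP (t<37-1); WM=37

5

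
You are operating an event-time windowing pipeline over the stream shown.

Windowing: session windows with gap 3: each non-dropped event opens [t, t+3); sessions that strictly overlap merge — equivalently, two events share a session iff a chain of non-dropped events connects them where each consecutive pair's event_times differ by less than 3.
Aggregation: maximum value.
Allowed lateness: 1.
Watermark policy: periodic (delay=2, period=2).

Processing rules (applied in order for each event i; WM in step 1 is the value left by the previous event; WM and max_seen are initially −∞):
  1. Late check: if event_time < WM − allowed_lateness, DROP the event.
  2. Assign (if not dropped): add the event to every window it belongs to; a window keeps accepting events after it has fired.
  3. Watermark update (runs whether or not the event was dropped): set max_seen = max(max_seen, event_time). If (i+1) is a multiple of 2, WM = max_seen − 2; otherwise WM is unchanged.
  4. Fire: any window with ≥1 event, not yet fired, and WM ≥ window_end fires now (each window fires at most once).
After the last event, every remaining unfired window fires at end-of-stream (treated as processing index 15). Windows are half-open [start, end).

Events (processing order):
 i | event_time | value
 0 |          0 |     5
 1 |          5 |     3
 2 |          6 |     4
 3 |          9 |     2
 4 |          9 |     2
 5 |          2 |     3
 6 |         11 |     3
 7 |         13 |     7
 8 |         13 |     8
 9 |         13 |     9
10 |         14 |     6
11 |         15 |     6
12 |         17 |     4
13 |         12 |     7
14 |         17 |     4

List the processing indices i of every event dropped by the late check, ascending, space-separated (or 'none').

i=0 t=0 v=5: → [0,3); WM=−∞
i=1 t=5 v=3: → [5,8); WM=3
i=2 t=6 v=4: → [5,9); WM=3
i=3 t=9 v=2: → [9,12); WM=7
i=4 t=9 v=2: → [9,12); WM=7
i=5 t=2 v=3: DROP (t<7-1); WM=7
i=6 t=11 v=3: → [9,14); WM=7
i=7 t=13 v=7: → [9,16); WM=11
i=8 t=13 v=8: → [9,16); WM=11
i=9 t=13 v=9: → [9,16); WM=11
i=10 t=14 v=6: → [9,17); WM=11
i=11 t=15 v=6: → [9,18); WM=13
i=12 t=17 v=4: → [9,20); WM=13
i=13 t=12 v=7: → [9,20); WM=15
i=14 t=17 v=4: → [9,20); WM=15

5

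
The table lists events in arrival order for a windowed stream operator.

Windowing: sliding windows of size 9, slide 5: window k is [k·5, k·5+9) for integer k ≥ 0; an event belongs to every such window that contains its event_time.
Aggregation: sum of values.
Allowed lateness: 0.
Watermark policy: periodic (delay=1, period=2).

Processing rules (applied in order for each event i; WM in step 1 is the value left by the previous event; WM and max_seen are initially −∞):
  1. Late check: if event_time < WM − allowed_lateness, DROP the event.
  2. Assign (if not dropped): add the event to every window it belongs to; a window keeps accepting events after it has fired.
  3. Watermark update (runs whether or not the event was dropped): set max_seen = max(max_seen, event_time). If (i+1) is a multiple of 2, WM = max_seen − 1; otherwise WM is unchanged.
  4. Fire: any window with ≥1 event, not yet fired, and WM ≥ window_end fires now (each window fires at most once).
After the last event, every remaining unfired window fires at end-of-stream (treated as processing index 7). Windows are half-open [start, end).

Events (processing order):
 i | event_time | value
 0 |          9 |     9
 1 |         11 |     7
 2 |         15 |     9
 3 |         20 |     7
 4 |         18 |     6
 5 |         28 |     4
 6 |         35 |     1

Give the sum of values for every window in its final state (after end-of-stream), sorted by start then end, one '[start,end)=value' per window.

i=0 t=9 v=9: → [5,14); WM=−∞
i=1 t=11 v=7: → [10,19),[5,14); WM=10
i=2 t=15 v=9: → [15,24),[10,19); WM=10
i=3 t=20 v=7: → [20,29),[15,24); WM=19; [5,14) fires=16 [10,19) fires=16
i=4 t=18 v=6: DROP (t<19-0); WM=19
i=5 t=28 v=4: → [25,34),[20,29); WM=27; [15,24) fires=16
i=6 t=35 v=1: → [35,44),[30,39); WM=27

[5,14)=16 [10,19)=16 [15,24)=16 [20,29)=11 [25,34)=4 [30,39)=1 [35,44)=1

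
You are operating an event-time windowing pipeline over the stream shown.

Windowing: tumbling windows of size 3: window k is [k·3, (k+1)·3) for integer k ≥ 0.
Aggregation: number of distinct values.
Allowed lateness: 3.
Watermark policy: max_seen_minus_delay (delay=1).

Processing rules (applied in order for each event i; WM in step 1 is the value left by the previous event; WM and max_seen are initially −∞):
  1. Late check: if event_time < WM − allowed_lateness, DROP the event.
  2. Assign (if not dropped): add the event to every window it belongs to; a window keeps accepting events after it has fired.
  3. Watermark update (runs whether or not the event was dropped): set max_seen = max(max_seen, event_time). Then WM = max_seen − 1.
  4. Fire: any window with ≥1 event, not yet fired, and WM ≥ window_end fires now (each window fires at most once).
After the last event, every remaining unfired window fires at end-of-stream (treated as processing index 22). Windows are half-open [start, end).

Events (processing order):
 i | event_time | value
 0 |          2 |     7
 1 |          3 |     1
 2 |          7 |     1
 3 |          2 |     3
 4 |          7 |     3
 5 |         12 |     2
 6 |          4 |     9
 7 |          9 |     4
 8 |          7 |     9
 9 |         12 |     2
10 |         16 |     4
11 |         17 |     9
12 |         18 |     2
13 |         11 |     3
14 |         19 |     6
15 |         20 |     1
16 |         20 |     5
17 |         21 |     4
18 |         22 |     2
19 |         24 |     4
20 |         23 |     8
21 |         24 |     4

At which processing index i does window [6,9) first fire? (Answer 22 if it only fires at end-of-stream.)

5

i=0 t=2 v=7: → [0,3); WM=1
i=1 t=3 v=1: → [3,6); WM=2
i=2 t=7 v=1: → [6,9); WM=6; [0,3) fires=1 [3,6) fires=1
i=3 t=2 v=3: DROP (t<6-3); WM=6
i=4 t=7 v=3: → [6,9); WM=6
i=5 t=12 v=2: → [12,15); WM=11; [6,9) fires=2
i=6 t=4 v=9: DROP (t<11-3); WM=11
i=7 t=9 v=4: → [9,12); WM=11
i=8 t=7 v=9: DROP (t<11-3); WM=11
i=9 t=12 v=2: → [12,15); WM=11
i=10 t=16 v=4: → [15,18); WM=15; [9,12) fires=1 [12,15) fires=1
i=11 t=17 v=9: → [15,18); WM=16
i=12 t=18 v=2: → [18,21); WM=17
i=13 t=11 v=3: DROP (t<17-3); WM=17
i=14 t=19 v=6: → [18,21); WM=18; [15,18) fires=2
i=15 t=20 v=1: → [18,21); WM=19
i=16 t=20 v=5: → [18,21); WM=19
i=17 t=21 v=4: → [21,24); WM=20
i=18 t=22 v=2: → [21,24); WM=21; [18,21) fires=4
i=19 t=24 v=4: → [24,27); WM=23
i=20 t=23 v=8: → [21,24); WM=23
i=21 t=24 v=4: → [24,27); WM=23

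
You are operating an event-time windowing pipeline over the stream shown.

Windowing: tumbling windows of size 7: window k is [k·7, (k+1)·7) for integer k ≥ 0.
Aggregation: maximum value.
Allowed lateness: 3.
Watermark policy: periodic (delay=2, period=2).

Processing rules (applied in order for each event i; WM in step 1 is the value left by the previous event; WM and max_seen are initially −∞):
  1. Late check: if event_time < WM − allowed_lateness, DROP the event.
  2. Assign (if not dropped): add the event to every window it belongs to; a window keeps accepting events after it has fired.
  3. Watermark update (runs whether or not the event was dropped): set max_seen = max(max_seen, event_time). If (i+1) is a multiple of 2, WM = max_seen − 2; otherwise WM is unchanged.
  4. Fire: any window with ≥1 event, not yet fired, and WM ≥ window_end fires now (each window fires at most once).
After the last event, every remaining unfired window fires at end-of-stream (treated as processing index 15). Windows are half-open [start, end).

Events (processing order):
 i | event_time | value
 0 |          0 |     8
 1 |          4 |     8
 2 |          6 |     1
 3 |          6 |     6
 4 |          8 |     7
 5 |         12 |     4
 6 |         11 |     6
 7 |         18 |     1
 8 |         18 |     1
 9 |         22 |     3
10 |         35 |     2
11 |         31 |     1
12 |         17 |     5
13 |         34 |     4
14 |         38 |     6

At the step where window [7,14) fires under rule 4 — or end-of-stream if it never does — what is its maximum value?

7

i=0 t=0 v=8: → [0,7); WM=−∞
i=1 t=4 v=8: → [0,7); WM=2
i=2 t=6 v=1: → [0,7); WM=2
i=3 t=6 v=6: → [0,7); WM=4
i=4 t=8 v=7: → [7,14); WM=4
i=5 t=12 v=4: → [7,14); WM=10; [0,7) fires=8
i=6 t=11 v=6: → [7,14); WM=10
i=7 t=18 v=1: → [14,21); WM=16; [7,14) fires=7
i=8 t=18 v=1: → [14,21); WM=16
i=9 t=22 v=3: → [21,28); WM=20
i=10 t=35 v=2: → [35,42); WM=20
i=11 t=31 v=1: → [28,35); WM=33; [14,21) fires=1 [21,28) fires=3
i=12 t=17 v=5: DROP (t<33-3); WM=33
i=13 t=34 v=4: → [28,35); WM=33
i=14 t=38 v=6: → [35,42); WM=33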